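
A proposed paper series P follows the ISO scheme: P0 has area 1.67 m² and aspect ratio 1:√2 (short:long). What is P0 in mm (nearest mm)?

1087 × 1537 mm

Let the short side be w mm. Then w · w√2 = 1.67 m² = 1,670,000 mm².
w² = 1,670,000/√2, so w ≈ 1086.7 mm; long side = w√2 ≈ 1536.8 mm.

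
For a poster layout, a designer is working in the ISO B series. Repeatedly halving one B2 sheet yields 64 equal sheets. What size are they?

B8

64 = 2^6, so 6 halving steps.
B2 → B3 → … → B8 after 6 steps.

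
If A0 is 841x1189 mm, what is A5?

A1: ⌊1189/2⌋ × 841 = 594 × 841 mm
A2: ⌊841/2⌋ × 594 = 420 × 594 mm
A3: ⌊594/2⌋ × 420 = 297 × 420 mm
A4: ⌊420/2⌋ × 297 = 210 × 297 mm
A5: ⌊297/2⌋ × 210 = 148 × 210 mm

148 × 210 mm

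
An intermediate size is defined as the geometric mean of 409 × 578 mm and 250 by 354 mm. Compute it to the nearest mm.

Short side: √(409 · 250) = √102250 ≈ 319.8 → 320 mm
Long side: √(578 · 354) = √204612 ≈ 452.3 → 452 mm

320 × 452 mm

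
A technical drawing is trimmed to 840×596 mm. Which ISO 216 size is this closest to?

A1 (594 × 841 mm)

Aspect ratio 840/596 ≈ 1.409 — close to the ISO √2 ≈ 1.414.
In the A-series (A0 area = 1 m²): A1 = 594 × 841 mm.
Off by 3 mm total — nearest standard size.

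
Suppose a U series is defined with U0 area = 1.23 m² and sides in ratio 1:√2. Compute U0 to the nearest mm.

933 × 1319 mm

Let the short side be w mm. Then w · w√2 = 1.23 m² = 1,230,000 mm².
w² = 1,230,000/√2, so w ≈ 932.6 mm; long side = w√2 ≈ 1318.9 mm.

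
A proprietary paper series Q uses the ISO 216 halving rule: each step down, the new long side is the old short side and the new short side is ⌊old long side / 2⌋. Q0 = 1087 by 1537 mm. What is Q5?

Q1: ⌊1537/2⌋ × 1087 = 768 × 1087 mm
Q2: ⌊1087/2⌋ × 768 = 543 × 768 mm
Q3: ⌊768/2⌋ × 543 = 384 × 543 mm
Q4: ⌊543/2⌋ × 384 = 271 × 384 mm
Q5: ⌊384/2⌋ × 271 = 192 × 271 mm

192 × 271 mm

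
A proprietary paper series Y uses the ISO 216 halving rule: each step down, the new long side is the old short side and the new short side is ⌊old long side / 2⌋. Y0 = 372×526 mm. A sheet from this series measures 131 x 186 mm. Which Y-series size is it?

Y0: 372 × 526 mm
Y1: 263 × 372 mm
Y2: 186 × 263 mm
Y3: 131 × 186 mm
Y4: 93 × 131 mm
→ matches Y3.

Y3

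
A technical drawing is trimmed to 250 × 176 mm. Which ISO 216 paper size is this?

Aspect ratio 250/176 ≈ 1.420 — close to the ISO √2 ≈ 1.414.
In the B-series (B0 = 1000 × 1414 mm): B5 = 176 × 250 mm.

B5 (176 × 250 mm)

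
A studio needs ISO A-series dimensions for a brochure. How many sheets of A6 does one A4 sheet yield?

Each ISO step halves the sheet: 1 × A4 → 2 × A5 → 4 × A6
From A4 to A6 is 2 halving steps: 2^2 = 4.

4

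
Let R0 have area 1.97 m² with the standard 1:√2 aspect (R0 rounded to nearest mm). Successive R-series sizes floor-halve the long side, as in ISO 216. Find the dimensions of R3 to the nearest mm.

Let R0's short side be w mm. w · w√2 = 1.97 m² = 1,970,000 mm², so w ≈ 1180.3 mm and w√2 ≈ 1669.1 mm → R0 = 1180 × 1669 mm.
R1: ⌊1669/2⌋ × 1180 = 834 × 1180 mm
R2: ⌊1180/2⌋ × 834 = 590 × 834 mm
R3: ⌊834/2⌋ × 590 = 417 × 590 mm

417 × 590 mm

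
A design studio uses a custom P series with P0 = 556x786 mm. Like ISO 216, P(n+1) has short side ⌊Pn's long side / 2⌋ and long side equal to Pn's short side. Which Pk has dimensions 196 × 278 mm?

P3

P0: 556 × 786 mm
P1: 393 × 556 mm
P2: 278 × 393 mm
P3: 196 × 278 mm
P4: 139 × 196 mm
→ matches P3.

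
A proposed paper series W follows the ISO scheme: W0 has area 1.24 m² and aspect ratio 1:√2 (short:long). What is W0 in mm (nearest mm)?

936 × 1324 mm

Let the short side be w mm. Then w · w√2 = 1.24 m² = 1,240,000 mm².
w² = 1,240,000/√2, so w ≈ 936.4 mm; long side = w√2 ≈ 1324.2 mm.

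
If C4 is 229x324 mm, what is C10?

28 × 40 mm

C5: ⌊324/2⌋ × 229 = 162 × 229 mm
C6: ⌊229/2⌋ × 162 = 114 × 162 mm
C7: ⌊162/2⌋ × 114 = 81 × 114 mm
C8: ⌊114/2⌋ × 81 = 57 × 81 mm
C9: ⌊81/2⌋ × 57 = 40 × 57 mm
C10: ⌊57/2⌋ × 40 = 28 × 40 mm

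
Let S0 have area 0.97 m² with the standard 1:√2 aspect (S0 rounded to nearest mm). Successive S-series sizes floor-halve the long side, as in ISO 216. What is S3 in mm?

292 × 414 mm

Let S0's short side be w mm. w · w√2 = 0.97 m² = 970,000 mm², so w ≈ 828.2 mm and w√2 ≈ 1171.2 mm → S0 = 828 × 1171 mm.
S1: ⌊1171/2⌋ × 828 = 585 × 828 mm
S2: ⌊828/2⌋ × 585 = 414 × 585 mm
S3: ⌊585/2⌋ × 414 = 292 × 414 mm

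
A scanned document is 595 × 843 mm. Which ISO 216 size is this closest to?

A1 (594 × 841 mm)

Aspect ratio 843/595 ≈ 1.417 — close to the ISO √2 ≈ 1.414.
In the A-series (A0 area = 1 m²): A1 = 594 × 841 mm.
Off by 3 mm total — nearest standard size.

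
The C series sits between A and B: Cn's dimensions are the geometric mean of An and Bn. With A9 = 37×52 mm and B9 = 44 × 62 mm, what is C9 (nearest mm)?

Short side: √(37 · 44) = √1628 ≈ 40.3 → 40 mm
Long side: √(52 · 62) = √3224 ≈ 56.8 → 57 mm

40 × 57 mm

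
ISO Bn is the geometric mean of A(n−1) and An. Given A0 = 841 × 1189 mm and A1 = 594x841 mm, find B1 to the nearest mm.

707 × 1000 mm

Short side: √(841 · 594) = √499554 ≈ 706.8 → 707 mm
Long side: √(1189 · 841) = √999949 ≈ 1000.0 → 1000 mm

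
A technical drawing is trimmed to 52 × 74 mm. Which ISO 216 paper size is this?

Aspect ratio 74/52 ≈ 1.423 — close to the ISO √2 ≈ 1.414.
In the A-series (A0 area = 1 m²): A8 = 52 × 74 mm.

A8 (52 × 74 mm)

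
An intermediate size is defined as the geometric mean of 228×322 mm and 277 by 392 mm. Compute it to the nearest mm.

Short side: √(228 · 277) = √63156 ≈ 251.3 → 251 mm
Long side: √(322 · 392) = √126224 ≈ 355.3 → 355 mm

251 × 355 mm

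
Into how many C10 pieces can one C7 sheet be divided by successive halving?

8

C7 = 81 × 114 mm; C10 = 28 × 40 mm.
Each halving step doubles the count; 3 steps from C7 to C10.
2^3 = 8.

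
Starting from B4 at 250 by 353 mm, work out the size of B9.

44 × 62 mm

B5: ⌊353/2⌋ × 250 = 176 × 250 mm
B6: ⌊250/2⌋ × 176 = 125 × 176 mm
B7: ⌊176/2⌋ × 125 = 88 × 125 mm
B8: ⌊125/2⌋ × 88 = 62 × 88 mm
B9: ⌊88/2⌋ × 62 = 44 × 62 mm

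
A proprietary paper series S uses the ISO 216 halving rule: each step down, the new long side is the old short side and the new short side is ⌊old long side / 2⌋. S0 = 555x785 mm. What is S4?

138 × 196 mm

S1 = 392 × 555 mm (from S0 by 1 halving).
S2: ⌊555/2⌋ × 392 = 277 × 392 mm
S3: ⌊392/2⌋ × 277 = 196 × 277 mm
S4: ⌊277/2⌋ × 196 = 138 × 196 mm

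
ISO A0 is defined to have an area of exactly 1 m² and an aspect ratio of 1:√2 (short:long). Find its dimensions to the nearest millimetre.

841 × 1189 mm

Let the short side be w mm. Then the long side is w√2 and w · w√2 = 10⁶ mm².
w² = 10⁶/√2, so w = 1000 / 2^(1/4) ≈ 840.9 mm; long side = 1000 · 2^(1/4) ≈ 1189.2 mm.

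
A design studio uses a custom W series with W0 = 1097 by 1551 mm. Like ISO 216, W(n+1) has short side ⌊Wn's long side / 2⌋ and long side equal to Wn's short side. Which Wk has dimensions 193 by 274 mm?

W5

W0: 1097 × 1551 mm
W1: 775 × 1097 mm
W2: 548 × 775 mm
W3: 387 × 548 mm
W4: 274 × 387 mm
W5: 193 × 274 mm
W6: 137 × 193 mm
→ matches W5.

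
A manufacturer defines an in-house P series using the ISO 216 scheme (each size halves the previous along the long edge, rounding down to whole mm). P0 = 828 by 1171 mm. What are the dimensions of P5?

P1 = 585 × 828 mm (from P0 by 1 halving).
P2: ⌊828/2⌋ × 585 = 414 × 585 mm
P3: ⌊585/2⌋ × 414 = 292 × 414 mm
P4: ⌊414/2⌋ × 292 = 207 × 292 mm
P5: ⌊292/2⌋ × 207 = 146 × 207 mm

146 × 207 mm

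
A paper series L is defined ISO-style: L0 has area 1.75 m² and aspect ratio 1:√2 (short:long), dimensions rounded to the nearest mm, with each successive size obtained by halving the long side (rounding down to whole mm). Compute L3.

Let L0's short side be w mm. w · w√2 = 1.75 m² = 1,750,000 mm², so w ≈ 1112.4 mm and w√2 ≈ 1573.2 mm → L0 = 1112 × 1573 mm.
L1: ⌊1573/2⌋ × 1112 = 786 × 1112 mm
L2: ⌊1112/2⌋ × 786 = 556 × 786 mm
L3: ⌊786/2⌋ × 556 = 393 × 556 mm

393 × 556 mm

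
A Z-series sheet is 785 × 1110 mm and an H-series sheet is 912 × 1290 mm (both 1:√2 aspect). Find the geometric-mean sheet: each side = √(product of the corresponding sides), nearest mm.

Short side: √(785 · 912) = √715920 ≈ 846.1 → 846 mm
Long side: √(1110 · 1290) = √1431900 ≈ 1196.6 → 1197 mm

846 × 1197 mm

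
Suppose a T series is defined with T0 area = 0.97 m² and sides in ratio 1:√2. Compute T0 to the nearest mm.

Let the short side be w mm. Then w · w√2 = 0.97 m² = 970,000 mm².
w² = 970,000/√2, so w ≈ 828.2 mm; long side = w√2 ≈ 1171.2 mm.

828 × 1171 mm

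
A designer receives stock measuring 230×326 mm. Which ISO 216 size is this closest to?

Aspect ratio 326/230 ≈ 1.417 — close to the ISO √2 ≈ 1.414.
In the C-series (envelope sizes, between A and B): C4 = 229 × 324 mm.
Off by 3 mm total — nearest standard size.

C4 (229 × 324 mm)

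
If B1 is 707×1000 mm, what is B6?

125 × 176 mm

B2: ⌊1000/2⌋ × 707 = 500 × 707 mm
B3: ⌊707/2⌋ × 500 = 353 × 500 mm
B4: ⌊500/2⌋ × 353 = 250 × 353 mm
B5: ⌊353/2⌋ × 250 = 176 × 250 mm
B6: ⌊250/2⌋ × 176 = 125 × 176 mm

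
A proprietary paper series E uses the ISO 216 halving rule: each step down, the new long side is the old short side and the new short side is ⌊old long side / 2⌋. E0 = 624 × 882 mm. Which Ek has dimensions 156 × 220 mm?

E0: 624 × 882 mm
E1: 441 × 624 mm
E2: 312 × 441 mm
E3: 220 × 312 mm
E4: 156 × 220 mm
E5: 110 × 156 mm
→ matches E4.

E4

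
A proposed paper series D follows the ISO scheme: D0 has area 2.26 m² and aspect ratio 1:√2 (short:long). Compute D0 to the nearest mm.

1264 × 1788 mm

Let the short side be w mm. Then w · w√2 = 2.26 m² = 2,260,000 mm².
w² = 2,260,000/√2, so w ≈ 1264.1 mm; long side = w√2 ≈ 1787.8 mm.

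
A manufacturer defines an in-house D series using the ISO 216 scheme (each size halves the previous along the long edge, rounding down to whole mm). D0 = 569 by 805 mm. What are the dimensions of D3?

201 × 284 mm

D1: ⌊805/2⌋ × 569 = 402 × 569 mm
D2: ⌊569/2⌋ × 402 = 284 × 402 mm
D3: ⌊402/2⌋ × 284 = 201 × 284 mm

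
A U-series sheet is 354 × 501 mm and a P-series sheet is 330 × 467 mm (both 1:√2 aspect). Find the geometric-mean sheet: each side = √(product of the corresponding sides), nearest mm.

Short side: √(354 · 330) = √116820 ≈ 341.8 → 342 mm
Long side: √(501 · 467) = √233967 ≈ 483.7 → 484 mm

342 × 484 mm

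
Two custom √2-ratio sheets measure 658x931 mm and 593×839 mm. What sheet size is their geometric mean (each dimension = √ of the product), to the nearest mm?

Short side: √(658 · 593) = √390194 ≈ 624.7 → 625 mm
Long side: √(931 · 839) = √781109 ≈ 883.8 → 884 mm

625 × 884 mm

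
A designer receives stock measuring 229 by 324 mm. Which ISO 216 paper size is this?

Aspect ratio 324/229 ≈ 1.415 — close to the ISO √2 ≈ 1.414.
In the C-series (envelope sizes, between A and B): C4 = 229 × 324 mm.

C4 (229 × 324 mm)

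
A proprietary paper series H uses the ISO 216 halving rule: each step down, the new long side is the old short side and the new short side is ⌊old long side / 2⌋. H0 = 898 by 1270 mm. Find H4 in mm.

H1: ⌊1270/2⌋ × 898 = 635 × 898 mm
H2: ⌊898/2⌋ × 635 = 449 × 635 mm
H3: ⌊635/2⌋ × 449 = 317 × 449 mm
H4: ⌊449/2⌋ × 317 = 224 × 317 mm

224 × 317 mm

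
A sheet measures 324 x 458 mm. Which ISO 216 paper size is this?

Aspect ratio 458/324 ≈ 1.414 — close to the ISO √2 ≈ 1.414.
In the C-series (envelope sizes, between A and B): C3 = 324 × 458 mm.

C3 (324 × 458 mm)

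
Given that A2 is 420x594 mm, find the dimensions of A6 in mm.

A3: ⌊594/2⌋ × 420 = 297 × 420 mm
A4: ⌊420/2⌋ × 297 = 210 × 297 mm
A5: ⌊297/2⌋ × 210 = 148 × 210 mm
A6: ⌊210/2⌋ × 148 = 105 × 148 mm

105 × 148 mm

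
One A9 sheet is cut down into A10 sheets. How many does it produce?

2

A9 = 37 × 52 mm; A10 = 26 × 37 mm.
Each halving step doubles the count; 1 step from A9 to A10.
2^1 = 2.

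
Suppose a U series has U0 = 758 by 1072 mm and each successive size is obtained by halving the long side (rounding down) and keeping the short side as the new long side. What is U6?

94 × 134 mm

U1: ⌊1072/2⌋ × 758 = 536 × 758 mm
U2: ⌊758/2⌋ × 536 = 379 × 536 mm
U3: ⌊536/2⌋ × 379 = 268 × 379 mm
U4: ⌊379/2⌋ × 268 = 189 × 268 mm
U5: ⌊268/2⌋ × 189 = 134 × 189 mm
U6: ⌊189/2⌋ × 134 = 94 × 134 mm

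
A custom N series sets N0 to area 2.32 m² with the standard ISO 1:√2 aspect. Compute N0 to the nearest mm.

1281 × 1811 mm

Let the short side be w mm. Then w · w√2 = 2.32 m² = 2,320,000 mm².
w² = 2,320,000/√2, so w ≈ 1280.8 mm; long side = w√2 ≈ 1811.3 mm.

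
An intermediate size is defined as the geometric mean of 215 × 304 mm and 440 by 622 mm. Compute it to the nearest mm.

308 × 435 mm

Short side: √(215 · 440) = √94600 ≈ 307.6 → 308 mm
Long side: √(304 · 622) = √189088 ≈ 434.8 → 435 mm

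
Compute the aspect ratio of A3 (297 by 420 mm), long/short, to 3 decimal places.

420 / 297 = 1.414
Matches √2 ≈ 1.414 — the ISO 216 defining ratio.

1.414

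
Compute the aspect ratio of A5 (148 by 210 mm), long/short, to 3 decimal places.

210 / 148 = 1.419
ISO 216 targets √2 ≈ 1.414; the +0.005 deviation is from mm rounding.

1.419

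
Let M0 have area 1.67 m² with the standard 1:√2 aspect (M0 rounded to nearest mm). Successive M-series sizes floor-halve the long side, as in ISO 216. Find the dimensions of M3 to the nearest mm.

384 × 543 mm

Let M0's short side be w mm. w · w√2 = 1.67 m² = 1,670,000 mm², so w ≈ 1086.7 mm and w√2 ≈ 1536.8 mm → M0 = 1087 × 1537 mm.
M1: ⌊1537/2⌋ × 1087 = 768 × 1087 mm
M2: ⌊1087/2⌋ × 768 = 543 × 768 mm
M3: ⌊768/2⌋ × 543 = 384 × 543 mm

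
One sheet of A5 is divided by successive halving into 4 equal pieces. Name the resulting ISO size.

4 = 2^2, so 2 halving steps.
A5 → A6 → … → A7 after 2 steps.

A7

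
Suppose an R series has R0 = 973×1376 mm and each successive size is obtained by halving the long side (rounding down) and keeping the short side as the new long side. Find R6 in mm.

R1 = 688 × 973 mm (from R0 by 1 halving).
R2: ⌊973/2⌋ × 688 = 486 × 688 mm
R3: ⌊688/2⌋ × 486 = 344 × 486 mm
R4: ⌊486/2⌋ × 344 = 243 × 344 mm
R5: ⌊344/2⌋ × 243 = 172 × 243 mm
R6: ⌊243/2⌋ × 172 = 121 × 172 mm

121 × 172 mm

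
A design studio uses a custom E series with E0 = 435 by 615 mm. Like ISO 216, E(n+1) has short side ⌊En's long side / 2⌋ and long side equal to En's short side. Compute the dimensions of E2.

E1: ⌊615/2⌋ × 435 = 307 × 435 mm
E2: ⌊435/2⌋ × 307 = 217 × 307 mm

217 × 307 mm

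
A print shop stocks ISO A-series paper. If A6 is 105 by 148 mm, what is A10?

A7: ⌊148/2⌋ × 105 = 74 × 105 mm
A8: ⌊105/2⌋ × 74 = 52 × 74 mm
A9: ⌊74/2⌋ × 52 = 37 × 52 mm
A10: ⌊52/2⌋ × 37 = 26 × 37 mm

26 × 37 mm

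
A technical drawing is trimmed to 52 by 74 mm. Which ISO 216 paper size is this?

Aspect ratio 74/52 ≈ 1.423 — close to the ISO √2 ≈ 1.414.
In the A-series (A0 area = 1 m²): A8 = 52 × 74 mm.

A8 (52 × 74 mm)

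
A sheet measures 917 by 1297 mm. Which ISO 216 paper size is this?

C0 (917 × 1297 mm)

Aspect ratio 1297/917 ≈ 1.414 — close to the ISO √2 ≈ 1.414.
In the C-series (envelope sizes, between A and B): C0 = 917 × 1297 mm.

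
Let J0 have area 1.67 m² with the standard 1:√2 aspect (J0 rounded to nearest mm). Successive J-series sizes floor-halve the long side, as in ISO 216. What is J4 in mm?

271 × 384 mm

Let J0's short side be w mm. w · w√2 = 1.67 m² = 1,670,000 mm², so w ≈ 1086.7 mm and w√2 ≈ 1536.8 mm → J0 = 1087 × 1537 mm.
J1: ⌊1537/2⌋ × 1087 = 768 × 1087 mm
J2: ⌊1087/2⌋ × 768 = 543 × 768 mm
J3: ⌊768/2⌋ × 543 = 384 × 543 mm
J4: ⌊543/2⌋ × 384 = 271 × 384 mm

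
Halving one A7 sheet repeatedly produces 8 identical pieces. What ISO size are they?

A10

8 = 2^3, so 3 halving steps.
A7 → A8 → … → A10 after 3 steps.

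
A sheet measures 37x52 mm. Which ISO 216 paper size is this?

A9 (37 × 52 mm)

Aspect ratio 52/37 ≈ 1.405 — close to the ISO √2 ≈ 1.414.
In the A-series (A0 area = 1 m²): A9 = 37 × 52 mm.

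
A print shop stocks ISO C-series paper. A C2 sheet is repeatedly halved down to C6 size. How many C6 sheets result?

C2 = 458 × 648 mm; C6 = 114 × 162 mm.
Each halving step doubles the count; 4 steps from C2 to C6.
2^4 = 16.

16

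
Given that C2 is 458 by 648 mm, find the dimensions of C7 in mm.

81 × 114 mm

C3: ⌊648/2⌋ × 458 = 324 × 458 mm
C4: ⌊458/2⌋ × 324 = 229 × 324 mm
C5: ⌊324/2⌋ × 229 = 162 × 229 mm
C6: ⌊229/2⌋ × 162 = 114 × 162 mm
C7: ⌊162/2⌋ × 114 = 81 × 114 mm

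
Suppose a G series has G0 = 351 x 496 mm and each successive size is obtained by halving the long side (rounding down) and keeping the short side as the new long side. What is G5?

G1: ⌊496/2⌋ × 351 = 248 × 351 mm
G2: ⌊351/2⌋ × 248 = 175 × 248 mm
G3: ⌊248/2⌋ × 175 = 124 × 175 mm
G4: ⌊175/2⌋ × 124 = 87 × 124 mm
G5: ⌊124/2⌋ × 87 = 62 × 87 mm

62 × 87 mm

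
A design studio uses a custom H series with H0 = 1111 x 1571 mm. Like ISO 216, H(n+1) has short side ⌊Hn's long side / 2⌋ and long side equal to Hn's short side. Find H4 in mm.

277 × 392 mm

H1: ⌊1571/2⌋ × 1111 = 785 × 1111 mm
H2: ⌊1111/2⌋ × 785 = 555 × 785 mm
H3: ⌊785/2⌋ × 555 = 392 × 555 mm
H4: ⌊555/2⌋ × 392 = 277 × 392 mm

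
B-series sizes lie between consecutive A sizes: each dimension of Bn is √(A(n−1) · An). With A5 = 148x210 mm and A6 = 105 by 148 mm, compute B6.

Short side: √(148 · 105) = √15540 ≈ 124.7 → 125 mm
Long side: √(210 · 148) = √31080 ≈ 176.3 → 176 mm

125 × 176 mm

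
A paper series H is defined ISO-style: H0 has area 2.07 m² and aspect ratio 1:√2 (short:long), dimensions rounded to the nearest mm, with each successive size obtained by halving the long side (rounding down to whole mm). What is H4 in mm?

302 × 427 mm

Let H0's short side be w mm. w · w√2 = 2.07 m² = 2,070,000 mm², so w ≈ 1209.8 mm and w√2 ≈ 1711.0 mm → H0 = 1210 × 1711 mm.
H1: ⌊1711/2⌋ × 1210 = 855 × 1210 mm
H2: ⌊1210/2⌋ × 855 = 605 × 855 mm
H3: ⌊855/2⌋ × 605 = 427 × 605 mm
H4: ⌊605/2⌋ × 427 = 302 × 427 mm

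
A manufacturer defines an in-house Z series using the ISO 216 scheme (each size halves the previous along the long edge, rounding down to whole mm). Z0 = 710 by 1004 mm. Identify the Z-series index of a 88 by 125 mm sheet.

Z6

Z0: 710 × 1004 mm
Z1: 502 × 710 mm
Z2: 355 × 502 mm
Z3: 251 × 355 mm
Z4: 177 × 251 mm
Z5: 125 × 177 mm
Z6: 88 × 125 mm
Z7: 62 × 88 mm
→ matches Z6.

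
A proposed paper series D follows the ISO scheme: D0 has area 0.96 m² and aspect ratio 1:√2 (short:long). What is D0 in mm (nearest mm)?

824 × 1165 mm

Let the short side be w mm. Then w · w√2 = 0.96 m² = 960,000 mm².
w² = 960,000/√2, so w ≈ 823.9 mm; long side = w√2 ≈ 1165.2 mm.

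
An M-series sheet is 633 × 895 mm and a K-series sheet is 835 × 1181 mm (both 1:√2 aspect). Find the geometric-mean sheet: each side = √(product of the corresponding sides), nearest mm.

Short side: √(633 · 835) = √528555 ≈ 727.0 → 727 mm
Long side: √(895 · 1181) = √1056995 ≈ 1028.1 → 1028 mm

727 × 1028 mm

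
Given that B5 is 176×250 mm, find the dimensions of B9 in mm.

B6: ⌊250/2⌋ × 176 = 125 × 176 mm
B7: ⌊176/2⌋ × 125 = 88 × 125 mm
B8: ⌊125/2⌋ × 88 = 62 × 88 mm
B9: ⌊88/2⌋ × 62 = 44 × 62 mm

44 × 62 mm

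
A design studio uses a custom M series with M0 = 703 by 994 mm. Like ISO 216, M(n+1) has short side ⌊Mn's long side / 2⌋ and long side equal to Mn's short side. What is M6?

87 × 124 mm

M1: ⌊994/2⌋ × 703 = 497 × 703 mm
M2: ⌊703/2⌋ × 497 = 351 × 497 mm
M3: ⌊497/2⌋ × 351 = 248 × 351 mm
M4: ⌊351/2⌋ × 248 = 175 × 248 mm
M5: ⌊248/2⌋ × 175 = 124 × 175 mm
M6: ⌊175/2⌋ × 124 = 87 × 124 mm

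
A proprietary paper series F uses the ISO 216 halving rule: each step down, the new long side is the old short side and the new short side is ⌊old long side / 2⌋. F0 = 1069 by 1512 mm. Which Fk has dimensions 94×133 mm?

F7

F0: 1069 × 1512 mm
F1: 756 × 1069 mm
F2: 534 × 756 mm
F3: 378 × 534 mm
F4: 267 × 378 mm
F5: 189 × 267 mm
F6: 133 × 189 mm
F7: 94 × 133 mm
F8: 66 × 94 mm
→ matches F7.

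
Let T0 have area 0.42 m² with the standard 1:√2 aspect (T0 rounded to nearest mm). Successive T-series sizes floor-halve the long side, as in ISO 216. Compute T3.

192 × 272 mm

Let T0's short side be w mm. w · w√2 = 0.42 m² = 420,000 mm², so w ≈ 545.0 mm and w√2 ≈ 770.7 mm → T0 = 545 × 771 mm.
T1: ⌊771/2⌋ × 545 = 385 × 545 mm
T2: ⌊545/2⌋ × 385 = 272 × 385 mm
T3: ⌊385/2⌋ × 272 = 192 × 272 mm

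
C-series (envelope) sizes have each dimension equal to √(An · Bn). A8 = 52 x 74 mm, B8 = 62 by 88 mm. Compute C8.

Short side: √(52 · 62) = √3224 ≈ 56.8 → 57 mm
Long side: √(74 · 88) = √6512 ≈ 80.7 → 81 mm

57 × 81 mm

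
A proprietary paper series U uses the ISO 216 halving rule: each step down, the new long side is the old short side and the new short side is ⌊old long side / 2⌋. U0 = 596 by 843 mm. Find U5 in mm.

U1 = 421 × 596 mm (from U0 by 1 halving).
U2: ⌊596/2⌋ × 421 = 298 × 421 mm
U3: ⌊421/2⌋ × 298 = 210 × 298 mm
U4: ⌊298/2⌋ × 210 = 149 × 210 mm
U5: ⌊210/2⌋ × 149 = 105 × 149 mm

105 × 149 mm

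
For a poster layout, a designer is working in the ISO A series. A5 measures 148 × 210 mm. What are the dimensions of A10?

A6: ⌊210/2⌋ × 148 = 105 × 148 mm
A7: ⌊148/2⌋ × 105 = 74 × 105 mm
A8: ⌊105/2⌋ × 74 = 52 × 74 mm
A9: ⌊74/2⌋ × 52 = 37 × 52 mm
A10: ⌊52/2⌋ × 37 = 26 × 37 mm

26 × 37 mm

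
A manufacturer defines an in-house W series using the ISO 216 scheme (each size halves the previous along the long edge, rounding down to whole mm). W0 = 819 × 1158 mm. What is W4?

W1: ⌊1158/2⌋ × 819 = 579 × 819 mm
W2: ⌊819/2⌋ × 579 = 409 × 579 mm
W3: ⌊579/2⌋ × 409 = 289 × 409 mm
W4: ⌊409/2⌋ × 289 = 204 × 289 mm

204 × 289 mm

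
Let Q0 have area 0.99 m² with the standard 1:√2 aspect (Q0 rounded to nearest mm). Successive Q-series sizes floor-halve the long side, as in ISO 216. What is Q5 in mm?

147 × 209 mm

Let Q0's short side be w mm. w · w√2 = 0.99 m² = 990,000 mm², so w ≈ 836.7 mm and w√2 ≈ 1183.2 mm → Q0 = 837 × 1183 mm.
Q1: ⌊1183/2⌋ × 837 = 591 × 837 mm
Q2: ⌊837/2⌋ × 591 = 418 × 591 mm
Q3: ⌊591/2⌋ × 418 = 295 × 418 mm
Q4: ⌊418/2⌋ × 295 = 209 × 295 mm
Q5: ⌊295/2⌋ × 209 = 147 × 209 mm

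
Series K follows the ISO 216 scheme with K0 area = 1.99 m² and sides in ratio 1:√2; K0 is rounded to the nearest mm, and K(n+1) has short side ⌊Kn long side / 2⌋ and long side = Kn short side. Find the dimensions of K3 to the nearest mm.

Let K0's short side be w mm. w · w√2 = 1.99 m² = 1,990,000 mm², so w ≈ 1186.2 mm and w√2 ≈ 1677.6 mm → K0 = 1186 × 1678 mm.
K1: ⌊1678/2⌋ × 1186 = 839 × 1186 mm
K2: ⌊1186/2⌋ × 839 = 593 × 839 mm
K3: ⌊839/2⌋ × 593 = 419 × 593 mm

419 × 593 mm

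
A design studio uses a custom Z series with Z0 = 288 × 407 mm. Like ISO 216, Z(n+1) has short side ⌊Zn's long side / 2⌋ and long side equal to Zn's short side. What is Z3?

101 × 144 mm

Z1: ⌊407/2⌋ × 288 = 203 × 288 mm
Z2: ⌊288/2⌋ × 203 = 144 × 203 mm
Z3: ⌊203/2⌋ × 144 = 101 × 144 mm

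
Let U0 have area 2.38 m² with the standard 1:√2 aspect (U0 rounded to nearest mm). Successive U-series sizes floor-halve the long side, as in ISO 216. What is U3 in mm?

Let U0's short side be w mm. w · w√2 = 2.38 m² = 2,380,000 mm², so w ≈ 1297.3 mm and w√2 ≈ 1834.6 mm → U0 = 1297 × 1835 mm.
U1: ⌊1835/2⌋ × 1297 = 917 × 1297 mm
U2: ⌊1297/2⌋ × 917 = 648 × 917 mm
U3: ⌊917/2⌋ × 648 = 458 × 648 mm

458 × 648 mm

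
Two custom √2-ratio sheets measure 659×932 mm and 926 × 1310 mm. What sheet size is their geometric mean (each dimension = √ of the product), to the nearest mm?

781 × 1105 mm

Short side: √(659 · 926) = √610234 ≈ 781.2 → 781 mm
Long side: √(932 · 1310) = √1220920 ≈ 1105.0 → 1105 mm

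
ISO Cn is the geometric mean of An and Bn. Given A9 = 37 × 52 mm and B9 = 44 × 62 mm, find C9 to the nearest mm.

Short side: √(37 · 44) = √1628 ≈ 40.3 → 40 mm
Long side: √(52 · 62) = √3224 ≈ 56.8 → 57 mm

40 × 57 mm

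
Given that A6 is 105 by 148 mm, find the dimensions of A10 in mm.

26 × 37 mm

A7: ⌊148/2⌋ × 105 = 74 × 105 mm
A8: ⌊105/2⌋ × 74 = 52 × 74 mm
A9: ⌊74/2⌋ × 52 = 37 × 52 mm
A10: ⌊52/2⌋ × 37 = 26 × 37 mm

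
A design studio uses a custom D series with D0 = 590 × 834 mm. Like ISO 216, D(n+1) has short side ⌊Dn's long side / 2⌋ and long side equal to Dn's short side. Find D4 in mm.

D1 = 417 × 590 mm (from D0 by 1 halving).
D2: ⌊590/2⌋ × 417 = 295 × 417 mm
D3: ⌊417/2⌋ × 295 = 208 × 295 mm
D4: ⌊295/2⌋ × 208 = 147 × 208 mm

147 × 208 mm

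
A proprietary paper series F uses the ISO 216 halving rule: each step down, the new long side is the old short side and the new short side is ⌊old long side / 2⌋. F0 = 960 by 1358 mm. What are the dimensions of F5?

F1 = 679 × 960 mm (from F0 by 1 halving).
F2: ⌊960/2⌋ × 679 = 480 × 679 mm
F3: ⌊679/2⌋ × 480 = 339 × 480 mm
F4: ⌊480/2⌋ × 339 = 240 × 339 mm
F5: ⌊339/2⌋ × 240 = 169 × 240 mm

169 × 240 mm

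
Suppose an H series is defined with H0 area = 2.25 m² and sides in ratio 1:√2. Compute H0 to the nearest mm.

1261 × 1784 mm

Let the short side be w mm. Then w · w√2 = 2.25 m² = 2,250,000 mm².
w² = 2,250,000/√2, so w ≈ 1261.3 mm; long side = w√2 ≈ 1783.8 mm.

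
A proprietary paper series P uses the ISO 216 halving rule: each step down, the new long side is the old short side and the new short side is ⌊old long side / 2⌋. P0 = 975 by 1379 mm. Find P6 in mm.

P1: ⌊1379/2⌋ × 975 = 689 × 975 mm
P2: ⌊975/2⌋ × 689 = 487 × 689 mm
P3: ⌊689/2⌋ × 487 = 344 × 487 mm
P4: ⌊487/2⌋ × 344 = 243 × 344 mm
P5: ⌊344/2⌋ × 243 = 172 × 243 mm
P6: ⌊243/2⌋ × 172 = 121 × 172 mm

121 × 172 mm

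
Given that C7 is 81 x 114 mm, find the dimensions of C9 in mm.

C8: ⌊114/2⌋ × 81 = 57 × 81 mm
C9: ⌊81/2⌋ × 57 = 40 × 57 mm

40 × 57 mm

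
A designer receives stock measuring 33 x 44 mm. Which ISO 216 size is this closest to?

Aspect ratio 44/33 ≈ 1.333 (ISO target is √2 ≈ 1.414).
In the B-series (B0 = 1000 × 1414 mm): B10 = 31 × 44 mm.
Off by 2 mm total — nearest standard size.

B10 (31 × 44 mm)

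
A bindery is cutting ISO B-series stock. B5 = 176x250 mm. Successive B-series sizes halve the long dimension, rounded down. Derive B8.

B6: ⌊250/2⌋ × 176 = 125 × 176 mm
B7: ⌊176/2⌋ × 125 = 88 × 125 mm
B8: ⌊125/2⌋ × 88 = 62 × 88 mm

62 × 88 mm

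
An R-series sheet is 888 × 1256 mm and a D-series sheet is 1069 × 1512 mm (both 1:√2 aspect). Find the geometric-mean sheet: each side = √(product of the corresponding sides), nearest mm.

974 × 1378 mm

Short side: √(888 · 1069) = √949272 ≈ 974.3 → 974 mm
Long side: √(1256 · 1512) = √1899072 ≈ 1378.1 → 1378 mm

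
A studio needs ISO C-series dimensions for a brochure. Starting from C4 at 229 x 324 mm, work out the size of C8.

57 × 81 mm

C5: ⌊324/2⌋ × 229 = 162 × 229 mm
C6: ⌊229/2⌋ × 162 = 114 × 162 mm
C7: ⌊162/2⌋ × 114 = 81 × 114 mm
C8: ⌊114/2⌋ × 81 = 57 × 81 mm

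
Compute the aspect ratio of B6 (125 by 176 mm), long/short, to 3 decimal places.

176 / 125 = 1.408
ISO 216 targets √2 ≈ 1.414; the -0.006 deviation is from mm rounding.

1.408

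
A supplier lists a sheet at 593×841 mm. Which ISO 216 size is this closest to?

A1 (594 × 841 mm)

Aspect ratio 841/593 ≈ 1.418 — close to the ISO √2 ≈ 1.414.
In the A-series (A0 area = 1 m²): A1 = 594 × 841 mm.
Off by 1 mm total — nearest standard size.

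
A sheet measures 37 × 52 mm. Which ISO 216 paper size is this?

A9 (37 × 52 mm)

Aspect ratio 52/37 ≈ 1.405 — close to the ISO √2 ≈ 1.414.
In the A-series (A0 area = 1 m²): A9 = 37 × 52 mm.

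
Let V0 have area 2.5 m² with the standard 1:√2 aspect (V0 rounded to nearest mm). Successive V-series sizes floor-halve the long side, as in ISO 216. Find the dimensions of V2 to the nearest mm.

Let V0's short side be w mm. w · w√2 = 2.5 m² = 2,500,000 mm², so w ≈ 1329.6 mm and w√2 ≈ 1880.3 mm → V0 = 1330 × 1880 mm.
V1: ⌊1880/2⌋ × 1330 = 940 × 1330 mm
V2: ⌊1330/2⌋ × 940 = 665 × 940 mm

665 × 940 mm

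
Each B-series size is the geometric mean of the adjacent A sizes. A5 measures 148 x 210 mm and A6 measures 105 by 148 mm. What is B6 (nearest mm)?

125 × 176 mm

Short side: √(148 · 105) = √15540 ≈ 124.7 → 125 mm
Long side: √(210 · 148) = √31080 ≈ 176.3 → 176 mm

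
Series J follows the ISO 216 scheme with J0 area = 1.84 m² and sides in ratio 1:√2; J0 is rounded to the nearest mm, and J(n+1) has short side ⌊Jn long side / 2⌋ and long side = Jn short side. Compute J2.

570 × 806 mm

Let J0's short side be w mm. w · w√2 = 1.84 m² = 1,840,000 mm², so w ≈ 1140.6 mm and w√2 ≈ 1613.1 mm → J0 = 1141 × 1613 mm.
J1: ⌊1613/2⌋ × 1141 = 806 × 1141 mm
J2: ⌊1141/2⌋ × 806 = 570 × 806 mm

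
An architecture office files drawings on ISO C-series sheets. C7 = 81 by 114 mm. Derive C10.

C8: ⌊114/2⌋ × 81 = 57 × 81 mm
C9: ⌊81/2⌋ × 57 = 40 × 57 mm
C10: ⌊57/2⌋ × 40 = 28 × 40 mm

28 × 40 mm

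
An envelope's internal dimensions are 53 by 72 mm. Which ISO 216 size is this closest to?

A8 (52 × 74 mm)

Aspect ratio 72/53 ≈ 1.358 (ISO target is √2 ≈ 1.414).
In the A-series (A0 area = 1 m²): A8 = 52 × 74 mm.
Off by 3 mm total — nearest standard size.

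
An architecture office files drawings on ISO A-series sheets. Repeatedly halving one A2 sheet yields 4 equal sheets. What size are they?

A4

4 = 2^2, so 2 halving steps.
A2 → A3 → … → A4 after 2 steps.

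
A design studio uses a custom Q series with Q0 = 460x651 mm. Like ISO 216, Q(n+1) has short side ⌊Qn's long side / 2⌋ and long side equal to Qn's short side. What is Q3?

Q1 = 325 × 460 mm (from Q0 by 1 halving).
Q2: ⌊460/2⌋ × 325 = 230 × 325 mm
Q3: ⌊325/2⌋ × 230 = 162 × 230 mm

162 × 230 mm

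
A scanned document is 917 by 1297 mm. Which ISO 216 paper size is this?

C0 (917 × 1297 mm)

Aspect ratio 1297/917 ≈ 1.414 — close to the ISO √2 ≈ 1.414.
In the C-series (envelope sizes, between A and B): C0 = 917 × 1297 mm.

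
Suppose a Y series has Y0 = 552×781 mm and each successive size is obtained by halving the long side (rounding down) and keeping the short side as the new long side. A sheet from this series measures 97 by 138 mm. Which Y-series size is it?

Y0: 552 × 781 mm
Y1: 390 × 552 mm
Y2: 276 × 390 mm
Y3: 195 × 276 mm
Y4: 138 × 195 mm
Y5: 97 × 138 mm
Y6: 69 × 97 mm
→ matches Y5.

Y5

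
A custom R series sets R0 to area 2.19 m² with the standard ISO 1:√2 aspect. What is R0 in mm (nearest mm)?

Let the short side be w mm. Then w · w√2 = 2.19 m² = 2,190,000 mm².
w² = 2,190,000/√2, so w ≈ 1244.4 mm; long side = w√2 ≈ 1759.9 mm.

1244 × 1760 mm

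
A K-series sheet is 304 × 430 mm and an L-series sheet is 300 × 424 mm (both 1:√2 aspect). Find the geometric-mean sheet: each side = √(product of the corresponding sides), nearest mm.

Short side: √(304 · 300) = √91200 ≈ 302.0 → 302 mm
Long side: √(430 · 424) = √182320 ≈ 427.0 → 427 mm

302 × 427 mm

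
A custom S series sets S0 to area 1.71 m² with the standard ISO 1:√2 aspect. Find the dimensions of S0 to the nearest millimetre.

Let the short side be w mm. Then w · w√2 = 1.71 m² = 1,710,000 mm².
w² = 1,710,000/√2, so w ≈ 1099.6 mm; long side = w√2 ≈ 1555.1 mm.

1100 × 1555 mm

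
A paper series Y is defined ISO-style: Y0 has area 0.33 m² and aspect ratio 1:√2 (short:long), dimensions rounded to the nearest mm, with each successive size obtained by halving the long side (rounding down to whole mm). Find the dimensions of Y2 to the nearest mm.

Let Y0's short side be w mm. w · w√2 = 0.33 m² = 330,000 mm², so w ≈ 483.1 mm and w√2 ≈ 683.1 mm → Y0 = 483 × 683 mm.
Y1: ⌊683/2⌋ × 483 = 341 × 483 mm
Y2: ⌊483/2⌋ × 341 = 241 × 341 mm

241 × 341 mm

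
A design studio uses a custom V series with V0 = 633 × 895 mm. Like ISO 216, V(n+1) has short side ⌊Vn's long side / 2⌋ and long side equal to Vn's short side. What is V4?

158 × 223 mm

V1: ⌊895/2⌋ × 633 = 447 × 633 mm
V2: ⌊633/2⌋ × 447 = 316 × 447 mm
V3: ⌊447/2⌋ × 316 = 223 × 316 mm
V4: ⌊316/2⌋ × 223 = 158 × 223 mm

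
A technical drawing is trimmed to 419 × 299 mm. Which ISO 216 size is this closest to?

A3 (297 × 420 mm)

Aspect ratio 419/299 ≈ 1.401 — close to the ISO √2 ≈ 1.414.
In the A-series (A0 area = 1 m²): A3 = 297 × 420 mm.
Off by 3 mm total — nearest standard size.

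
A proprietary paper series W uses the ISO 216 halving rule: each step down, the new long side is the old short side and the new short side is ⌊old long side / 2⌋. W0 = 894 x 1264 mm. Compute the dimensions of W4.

W1: ⌊1264/2⌋ × 894 = 632 × 894 mm
W2: ⌊894/2⌋ × 632 = 447 × 632 mm
W3: ⌊632/2⌋ × 447 = 316 × 447 mm
W4: ⌊447/2⌋ × 316 = 223 × 316 mm

223 × 316 mm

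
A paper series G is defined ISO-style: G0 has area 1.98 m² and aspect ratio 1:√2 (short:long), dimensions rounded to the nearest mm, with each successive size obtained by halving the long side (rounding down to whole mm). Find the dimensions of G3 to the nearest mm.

418 × 591 mm

Let G0's short side be w mm. w · w√2 = 1.98 m² = 1,980,000 mm², so w ≈ 1183.2 mm and w√2 ≈ 1673.4 mm → G0 = 1183 × 1673 mm.
G1: ⌊1673/2⌋ × 1183 = 836 × 1183 mm
G2: ⌊1183/2⌋ × 836 = 591 × 836 mm
G3: ⌊836/2⌋ × 591 = 418 × 591 mm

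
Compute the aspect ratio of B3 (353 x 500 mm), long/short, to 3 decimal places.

1.416

500 / 353 = 1.416
ISO 216 targets √2 ≈ 1.414; the +0.002 deviation is from mm rounding.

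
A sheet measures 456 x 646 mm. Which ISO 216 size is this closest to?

C2 (458 × 648 mm)

Aspect ratio 646/456 ≈ 1.417 — close to the ISO √2 ≈ 1.414.
In the C-series (envelope sizes, between A and B): C2 = 458 × 648 mm.
Off by 4 mm total — nearest standard size.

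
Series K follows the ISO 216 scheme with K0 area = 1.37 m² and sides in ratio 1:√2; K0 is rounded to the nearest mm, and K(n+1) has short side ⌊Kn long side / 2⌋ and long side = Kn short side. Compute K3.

Let K0's short side be w mm. w · w√2 = 1.37 m² = 1,370,000 mm², so w ≈ 984.2 mm and w√2 ≈ 1391.9 mm → K0 = 984 × 1392 mm.
K1: ⌊1392/2⌋ × 984 = 696 × 984 mm
K2: ⌊984/2⌋ × 696 = 492 × 696 mm
K3: ⌊696/2⌋ × 492 = 348 × 492 mm

348 × 492 mm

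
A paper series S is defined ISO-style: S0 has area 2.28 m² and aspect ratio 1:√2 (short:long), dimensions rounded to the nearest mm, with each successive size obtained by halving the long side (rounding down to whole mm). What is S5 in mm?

Let S0's short side be w mm. w · w√2 = 2.28 m² = 2,280,000 mm², so w ≈ 1269.7 mm and w√2 ≈ 1795.7 mm → S0 = 1270 × 1796 mm.
S1: ⌊1796/2⌋ × 1270 = 898 × 1270 mm
S2: ⌊1270/2⌋ × 898 = 635 × 898 mm
S3: ⌊898/2⌋ × 635 = 449 × 635 mm
S4: ⌊635/2⌋ × 449 = 317 × 449 mm
S5: ⌊449/2⌋ × 317 = 224 × 317 mm

224 × 317 mm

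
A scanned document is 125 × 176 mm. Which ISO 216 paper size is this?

B6 (125 × 176 mm)

Aspect ratio 176/125 ≈ 1.408 — close to the ISO √2 ≈ 1.414.
In the B-series (B0 = 1000 × 1414 mm): B6 = 125 × 176 mm.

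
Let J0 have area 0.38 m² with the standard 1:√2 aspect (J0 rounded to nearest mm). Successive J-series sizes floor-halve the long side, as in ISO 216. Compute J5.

Let J0's short side be w mm. w · w√2 = 0.38 m² = 380,000 mm², so w ≈ 518.4 mm and w√2 ≈ 733.1 mm → J0 = 518 × 733 mm.
J1: ⌊733/2⌋ × 518 = 366 × 518 mm
J2: ⌊518/2⌋ × 366 = 259 × 366 mm
J3: ⌊366/2⌋ × 259 = 183 × 259 mm
J4: ⌊259/2⌋ × 183 = 129 × 183 mm
J5: ⌊183/2⌋ × 129 = 91 × 129 mm

91 × 129 mm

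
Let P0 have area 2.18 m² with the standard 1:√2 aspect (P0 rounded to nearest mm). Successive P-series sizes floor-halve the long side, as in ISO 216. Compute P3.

439 × 621 mm

Let P0's short side be w mm. w · w√2 = 2.18 m² = 2,180,000 mm², so w ≈ 1241.6 mm and w√2 ≈ 1755.8 mm → P0 = 1242 × 1756 mm.
P1: ⌊1756/2⌋ × 1242 = 878 × 1242 mm
P2: ⌊1242/2⌋ × 878 = 621 × 878 mm
P3: ⌊878/2⌋ × 621 = 439 × 621 mm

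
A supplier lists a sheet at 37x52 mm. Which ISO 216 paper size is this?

Aspect ratio 52/37 ≈ 1.405 — close to the ISO √2 ≈ 1.414.
In the A-series (A0 area = 1 m²): A9 = 37 × 52 mm.

A9 (37 × 52 mm)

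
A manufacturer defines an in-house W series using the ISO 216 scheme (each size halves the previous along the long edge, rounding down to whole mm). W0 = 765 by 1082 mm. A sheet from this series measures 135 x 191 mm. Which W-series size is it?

W5

W0: 765 × 1082 mm
W1: 541 × 765 mm
W2: 382 × 541 mm
W3: 270 × 382 mm
W4: 191 × 270 mm
W5: 135 × 191 mm
W6: 95 × 135 mm
→ matches W5.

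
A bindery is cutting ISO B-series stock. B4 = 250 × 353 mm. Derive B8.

B5: ⌊353/2⌋ × 250 = 176 × 250 mm
B6: ⌊250/2⌋ × 176 = 125 × 176 mm
B7: ⌊176/2⌋ × 125 = 88 × 125 mm
B8: ⌊125/2⌋ × 88 = 62 × 88 mm

62 × 88 mm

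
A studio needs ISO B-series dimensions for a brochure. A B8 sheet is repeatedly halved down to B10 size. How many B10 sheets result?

4

B8 = 62 × 88 mm; B10 = 31 × 44 mm.
Each halving step doubles the count; 2 steps from B8 to B10.
2^2 = 4.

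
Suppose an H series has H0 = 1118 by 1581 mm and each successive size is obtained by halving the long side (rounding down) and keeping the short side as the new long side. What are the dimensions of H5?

H1: ⌊1581/2⌋ × 1118 = 790 × 1118 mm
H2: ⌊1118/2⌋ × 790 = 559 × 790 mm
H3: ⌊790/2⌋ × 559 = 395 × 559 mm
H4: ⌊559/2⌋ × 395 = 279 × 395 mm
H5: ⌊395/2⌋ × 279 = 197 × 279 mm

197 × 279 mm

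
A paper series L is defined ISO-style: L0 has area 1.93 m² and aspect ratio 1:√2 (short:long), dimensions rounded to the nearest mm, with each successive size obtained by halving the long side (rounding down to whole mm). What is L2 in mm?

Let L0's short side be w mm. w · w√2 = 1.93 m² = 1,930,000 mm², so w ≈ 1168.2 mm and w√2 ≈ 1652.1 mm → L0 = 1168 × 1652 mm.
L1: ⌊1652/2⌋ × 1168 = 826 × 1168 mm
L2: ⌊1168/2⌋ × 826 = 584 × 826 mm

584 × 826 mm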